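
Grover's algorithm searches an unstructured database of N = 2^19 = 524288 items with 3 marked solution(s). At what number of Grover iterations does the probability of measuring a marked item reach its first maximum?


After j Grover iterations the success probability is P(j) = sin^2((2j+1)*theta), where sin(theta) = sqrt(k/N).
N = 2^19 = 524288, k = 3
sin(theta) = sqrt(k/N) = 0.002392079827
theta = arcsin(sqrt(k/N)) = 0.002392082108 rad
P(j) reaches its first maximum when (2j+1)*theta is as close as possible to pi/2, i.e. j = round(pi/(4*theta) - 1/2).
pi/(4*theta) - 1/2 = 327.8324
(For comparison, the common estimate pi/4 * sqrt(N/k) = 328.3328; the exact maximiser is used here.)
Optimal iterations = 328

328


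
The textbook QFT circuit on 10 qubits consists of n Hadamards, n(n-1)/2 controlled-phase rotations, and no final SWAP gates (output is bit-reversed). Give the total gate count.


Hadamard gates: 10
Controlled rotations: n*(n-1)/2 = 10*9/2 = 45
SWAP gates: 0 (omitted)
Total = 10 + 45
= 55

55


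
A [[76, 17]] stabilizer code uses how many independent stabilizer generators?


For an [[n,k]] stabilizer code:
Number of stabilizer generators = n - k
= 76 - 17
= 59

59


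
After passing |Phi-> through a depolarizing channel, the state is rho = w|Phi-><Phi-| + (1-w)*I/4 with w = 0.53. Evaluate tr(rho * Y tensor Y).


|Phi-> = (|00> - |11>)/sqrt(2)
For the pure Bell state, <Y_A Y_B> = +1 (Bell-state Pauli correlator).
The maximally-mixed part I/4 has tr(I/4 * P tensor P) = 0 for any traceless Pauli P.
So <Y_A Y_B>_rho = w * (+1) + (1 - w) * 0
= 0.53 * (+1)
= 0.5300

0.5300


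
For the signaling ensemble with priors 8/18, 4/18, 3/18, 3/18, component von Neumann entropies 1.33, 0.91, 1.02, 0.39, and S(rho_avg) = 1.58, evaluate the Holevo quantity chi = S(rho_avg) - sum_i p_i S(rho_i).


chi = S(rho) - sum_i p_i * S(rho_i)
Weighted entropy = 8/18 * 1.33 + 4/18 * 0.91 + 3/18 * 1.02 + 3/18 * 0.39
= 1.0283
chi = 1.58 - 1.0283
= 0.5517

0.5517


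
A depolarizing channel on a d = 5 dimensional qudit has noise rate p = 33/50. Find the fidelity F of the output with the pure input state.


F = (1-p) + p/d
= (1 - 0.6600) + 0.6600/5
= 0.3400 + 0.1320
= 0.4720

0.4720


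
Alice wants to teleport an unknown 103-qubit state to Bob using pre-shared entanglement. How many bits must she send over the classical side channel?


Quantum teleportation requires 2 classical bits per qubit teleported.
103 qubit(s) -> 2 * 103 = 206 classical bits

206


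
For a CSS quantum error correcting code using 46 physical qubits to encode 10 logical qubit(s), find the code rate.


Code rate R = k/n
= 10/46
= 0.2174

0.2174


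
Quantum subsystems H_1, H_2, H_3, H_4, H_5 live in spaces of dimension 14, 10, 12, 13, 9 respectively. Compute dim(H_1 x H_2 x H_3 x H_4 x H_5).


dim(H_1 x H_2 x H_3 x H_4 x H_5) = 14 * 10 * 12 * 13 * 9
= 140 * 12 * 13 * 9
= 1680 * 13 * 9
= 21840 * 9
= 196560

196560


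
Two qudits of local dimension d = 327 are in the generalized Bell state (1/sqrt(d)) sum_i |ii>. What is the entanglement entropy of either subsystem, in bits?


For a maximally entangled state in d x d:
S = log2(d) = log2(327)
= 8.3531

8.3531


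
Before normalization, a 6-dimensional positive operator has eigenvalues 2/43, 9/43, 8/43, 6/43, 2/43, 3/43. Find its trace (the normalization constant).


tr(M) = sum of eigenvalues
= 2/43 + 9/43 + 8/43 + 6/43 + 2/43 + 3/43
= 30/43
= 0.6977

0.6977


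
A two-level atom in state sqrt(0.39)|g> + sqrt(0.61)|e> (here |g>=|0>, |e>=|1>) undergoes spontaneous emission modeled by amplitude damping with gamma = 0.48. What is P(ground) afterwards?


For amplitude damping with parameter gamma on state sqrt(a)|0> + sqrt(b)|1>:
alpha^2 = 0.39, beta^2 = 0.61
P(|0>) = alpha^2 + gamma * beta^2
= 0.39 + 0.48 * 0.61
= 0.39 + 0.2928
= 0.6828

0.6828


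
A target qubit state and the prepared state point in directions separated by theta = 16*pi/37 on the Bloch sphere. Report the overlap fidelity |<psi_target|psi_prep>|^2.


For states separated by angle theta on Bloch sphere:
F = cos^2(theta/2)
theta = 16*pi/37 = 1.3585
theta/2 = 0.6793
cos(theta/2) = 0.7780
F = 0.6053

0.6053


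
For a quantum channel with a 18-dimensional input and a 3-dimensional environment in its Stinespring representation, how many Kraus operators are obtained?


Tracing out the environment in an orthonormal basis {|i>_E} gives Kraus operators K_i = <i|_E U |0>_E.
Number of Kraus operators = dim(H_env) = d_env
= 3

3


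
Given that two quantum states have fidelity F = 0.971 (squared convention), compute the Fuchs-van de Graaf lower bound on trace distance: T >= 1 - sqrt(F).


Fuchs-van de Graaf (squared-fidelity convention): 1 - sqrt(F) <= T <= sqrt(1 - F).
Lower bound: T >= 1 - sqrt(F)
sqrt(F) = sqrt(0.971) = 0.9854
T >= 1 - 0.9854
T >= 0.0146

0.0146


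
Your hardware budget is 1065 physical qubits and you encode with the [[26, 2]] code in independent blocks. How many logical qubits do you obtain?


Each code block uses 26 physical qubits for 2 logical qubit(s).
Number of complete blocks = floor(1065 / 26) = 40
Logical qubits = 40 * 2
= 80

80


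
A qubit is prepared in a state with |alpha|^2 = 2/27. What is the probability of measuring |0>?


|alpha|^2 = 2/27 = 0.0741
|beta|^2 = 1 - 2/27 = 25/27 = 0.9259
P(|0>) = |alpha|^2 = 0.0741

0.0741


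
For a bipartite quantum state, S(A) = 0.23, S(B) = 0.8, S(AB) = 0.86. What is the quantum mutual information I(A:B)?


I(A:B) = S(A) + S(B) - S(AB)
= 0.23 + 0.8 - 0.86
= 0.1700

0.1700


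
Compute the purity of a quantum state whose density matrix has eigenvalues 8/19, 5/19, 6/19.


tr(rho^2) = sum of eigenvalues squared
= (8/19)^2 + (5/19)^2 + (6/19)^2
= (64 + 25 + 36) / 361
= 125/361
= 0.3463

0.3463


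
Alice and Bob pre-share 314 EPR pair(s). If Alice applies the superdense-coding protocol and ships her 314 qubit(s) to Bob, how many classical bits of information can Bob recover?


Superdense coding allows 2 classical bits per shared entangled pair.
314 pair(s) -> 2 * 314 = 628 classical bits

628


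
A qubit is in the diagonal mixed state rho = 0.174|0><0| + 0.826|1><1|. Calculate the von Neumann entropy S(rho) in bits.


S = -p*log2(p) - (1-p)*log2(1-p)
p = 0.1740, 1-p = 0.8260
= -0.1740 * log2(0.1740) - 0.8260 * log2(0.8260)
= -(-0.4390) - (-0.2278)
= 0.6668

0.6668


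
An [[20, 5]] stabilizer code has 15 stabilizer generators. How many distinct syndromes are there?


Each stabilizer generator gives a binary (+1 or -1) measurement outcome.
With 15 independent generators:
Total syndromes = 2^15
= 32768

32768


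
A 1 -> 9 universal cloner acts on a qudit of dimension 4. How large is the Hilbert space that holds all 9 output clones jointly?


Output space = H^(tensor 9) where dim(H) = 4
dim = 4^9
= 16 (after 2 factors)
= 64 (after 3 factors)
= 256 (after 4 factors)
= 1024 (after 5 factors)
= 4096 (after 6 factors)
= 16384 (after 7 factors)
= 65536 (after 8 factors)
= 262144 (after 9 factors)
= 262144

262144


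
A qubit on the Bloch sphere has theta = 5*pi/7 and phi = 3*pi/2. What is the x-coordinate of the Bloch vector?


theta = 2.2440, phi = 4.7124
r_x = sin(theta)*cos(phi) = 0.7818 * 0.0000
r_x = 0.0000

0.0000


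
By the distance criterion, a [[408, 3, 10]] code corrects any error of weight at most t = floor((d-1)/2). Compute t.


Code parameters: [[408, 3, 10]], distance d = 10.
Number of correctable errors = floor((d-1)/2)
= floor((10 - 1)/2)
= floor(9/2)
= 4

4


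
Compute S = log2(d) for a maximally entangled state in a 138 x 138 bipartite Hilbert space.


For a maximally entangled state in d x d:
S = log2(d) = log2(138)
= 7.1085

7.1085


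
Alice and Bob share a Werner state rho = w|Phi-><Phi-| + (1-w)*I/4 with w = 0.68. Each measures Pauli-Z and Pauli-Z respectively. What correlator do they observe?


|Phi-> = (|00> - |11>)/sqrt(2)
For the pure Bell state, <Z_A Z_B> = +1 (Bell-state Pauli correlator).
The maximally-mixed part I/4 has tr(I/4 * P tensor P) = 0 for any traceless Pauli P.
So <Z_A Z_B>_rho = w * (+1) + (1 - w) * 0
= 0.68 * (+1)
= 0.6800

0.6800


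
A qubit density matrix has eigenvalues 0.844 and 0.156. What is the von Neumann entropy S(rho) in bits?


S = -p*log2(p) - (1-p)*log2(1-p)
p = 0.8440, 1-p = 0.1560
= -0.8440 * log2(0.8440) - 0.1560 * log2(0.1560)
= -(-0.2065) - (-0.4181)
= 0.6247

0.6247


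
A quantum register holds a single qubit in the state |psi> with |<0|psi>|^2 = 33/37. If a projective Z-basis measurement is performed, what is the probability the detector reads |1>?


|alpha|^2 = 33/37 = 0.8919
|beta|^2 = 1 - 33/37 = 4/37 = 0.1081
P(|1>) = |beta|^2 = 0.1081

0.1081


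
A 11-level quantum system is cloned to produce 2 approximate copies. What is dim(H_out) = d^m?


Output space = H^(tensor 2) where dim(H) = 11
dim = 11^2
= 121

121


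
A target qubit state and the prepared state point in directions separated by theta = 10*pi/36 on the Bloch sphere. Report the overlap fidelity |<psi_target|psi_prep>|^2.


For states separated by angle theta on Bloch sphere:
F = cos^2(theta/2)
theta = 10*pi/36 = 0.8727
theta/2 = 0.4363
cos(theta/2) = 0.9063
F = 0.8214

0.8214


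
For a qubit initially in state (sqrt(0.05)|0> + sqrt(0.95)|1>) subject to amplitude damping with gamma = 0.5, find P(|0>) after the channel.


For amplitude damping with parameter gamma on state sqrt(a)|0> + sqrt(b)|1>:
alpha^2 = 0.05, beta^2 = 0.95
P(|0>) = alpha^2 + gamma * beta^2
= 0.05 + 0.5 * 0.95
= 0.05 + 0.4750
= 0.5250

0.5250


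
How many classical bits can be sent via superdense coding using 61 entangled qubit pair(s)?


Superdense coding allows 2 classical bits per shared entangled pair.
61 pair(s) -> 2 * 61 = 122 classical bits

122


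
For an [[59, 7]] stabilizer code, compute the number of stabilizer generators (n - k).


For an [[n,k]] stabilizer code:
Number of stabilizer generators = n - k
= 59 - 7
= 52

52


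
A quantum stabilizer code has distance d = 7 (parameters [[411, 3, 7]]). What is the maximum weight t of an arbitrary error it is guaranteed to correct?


Code parameters: [[411, 3, 7]], distance d = 7.
Number of correctable errors = floor((d-1)/2)
= floor((7 - 1)/2)
= floor(6/2)
= 3

3


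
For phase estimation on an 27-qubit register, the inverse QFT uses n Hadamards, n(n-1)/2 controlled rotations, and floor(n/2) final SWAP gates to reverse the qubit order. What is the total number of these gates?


Hadamard gates: 27
Controlled rotations: n*(n-1)/2 = 27*26/2 = 351
SWAP gates: floor(n/2) = floor(27/2) = 13
Total = 27 + 351 + 13
= 391

391


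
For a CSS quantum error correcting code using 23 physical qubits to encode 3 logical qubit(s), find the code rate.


Code rate R = k/n
= 3/23
= 0.1304

0.1304


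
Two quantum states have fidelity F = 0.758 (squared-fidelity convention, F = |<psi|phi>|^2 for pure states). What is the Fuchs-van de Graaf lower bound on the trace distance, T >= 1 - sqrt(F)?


Fuchs-van de Graaf (squared-fidelity convention): 1 - sqrt(F) <= T <= sqrt(1 - F).
Lower bound: T >= 1 - sqrt(F)
sqrt(F) = sqrt(0.758) = 0.8706
T >= 1 - 0.8706
T >= 0.1294

0.1294


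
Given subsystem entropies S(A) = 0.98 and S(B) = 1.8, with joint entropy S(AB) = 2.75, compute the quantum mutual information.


I(A:B) = S(A) + S(B) - S(AB)
= 0.98 + 1.8 - 2.75
= 0.0300

0.0300


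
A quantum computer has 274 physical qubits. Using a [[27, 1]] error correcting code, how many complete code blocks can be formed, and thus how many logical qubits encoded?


Each code block uses 27 physical qubits for 1 logical qubit(s).
Number of complete blocks = floor(274 / 27) = 10
Logical qubits = 10 * 1
= 10

10


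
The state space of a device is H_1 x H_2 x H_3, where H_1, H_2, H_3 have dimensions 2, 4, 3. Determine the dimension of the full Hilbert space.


dim(H_1 x H_2 x H_3) = 2 * 4 * 3
= 8 * 3
= 24

24


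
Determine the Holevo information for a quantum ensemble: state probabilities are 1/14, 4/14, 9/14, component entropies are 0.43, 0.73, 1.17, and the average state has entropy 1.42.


chi = S(rho) - sum_i p_i * S(rho_i)
Weighted entropy = 1/14 * 0.43 + 4/14 * 0.73 + 9/14 * 1.17
= 0.9914
chi = 1.42 - 0.9914
= 0.4286

0.4286


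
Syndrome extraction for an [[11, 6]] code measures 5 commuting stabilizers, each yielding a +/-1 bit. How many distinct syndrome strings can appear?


Each stabilizer generator gives a binary (+1 or -1) measurement outcome.
With 5 independent generators:
Total syndromes = 2^5
= 32

32


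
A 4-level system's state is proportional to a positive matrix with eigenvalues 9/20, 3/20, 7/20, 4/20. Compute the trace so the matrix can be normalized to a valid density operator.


tr(M) = sum of eigenvalues
= 9/20 + 3/20 + 7/20 + 4/20
= 23/20
= 1.1500

1.1500


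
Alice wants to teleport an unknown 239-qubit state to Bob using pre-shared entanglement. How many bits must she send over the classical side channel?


Quantum teleportation requires 2 classical bits per qubit teleported.
239 qubit(s) -> 2 * 239 = 478 classical bits

478


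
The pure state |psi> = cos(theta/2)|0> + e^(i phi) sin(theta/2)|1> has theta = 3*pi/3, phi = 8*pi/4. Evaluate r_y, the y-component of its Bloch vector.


theta = 3.1416, phi = 6.2832
r_y = sin(theta)*sin(phi) = 0.0000 * 0.0000
r_y = 0.0000

0.0000


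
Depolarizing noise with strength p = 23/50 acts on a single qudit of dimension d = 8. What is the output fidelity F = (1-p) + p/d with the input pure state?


F = (1-p) + p/d
= (1 - 0.4600) + 0.4600/8
= 0.5400 + 0.0575
= 0.5975

0.5975


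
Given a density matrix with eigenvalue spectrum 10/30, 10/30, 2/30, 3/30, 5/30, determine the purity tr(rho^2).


tr(rho^2) = sum of eigenvalues squared
= (10/30)^2 + (10/30)^2 + (2/30)^2 + (3/30)^2 + (5/30)^2
= (100 + 100 + 4 + 9 + 25) / 900
= 238/900
= 0.2644

0.2644


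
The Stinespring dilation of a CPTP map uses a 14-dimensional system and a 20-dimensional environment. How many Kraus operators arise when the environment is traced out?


Tracing out the environment in an orthonormal basis {|i>_E} gives Kraus operators K_i = <i|_E U |0>_E.
Number of Kraus operators = dim(H_env) = d_env
= 20

20


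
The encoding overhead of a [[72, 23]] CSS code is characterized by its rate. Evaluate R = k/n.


Code rate R = k/n
= 23/72
= 0.3194

0.3194


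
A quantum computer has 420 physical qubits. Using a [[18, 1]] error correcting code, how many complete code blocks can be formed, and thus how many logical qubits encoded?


Each code block uses 18 physical qubits for 1 logical qubit(s).
Number of complete blocks = floor(420 / 18) = 23
Logical qubits = 23 * 1
= 23

23


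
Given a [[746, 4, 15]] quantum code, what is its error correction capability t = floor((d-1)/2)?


Code parameters: [[746, 4, 15]], distance d = 15.
Number of correctable errors = floor((d-1)/2)
= floor((15 - 1)/2)
= floor(14/2)
= 7

7


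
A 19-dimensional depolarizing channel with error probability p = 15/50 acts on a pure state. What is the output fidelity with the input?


F = (1-p) + p/d
= (1 - 0.3000) + 0.3000/19
= 0.7000 + 0.0158
= 0.7158

0.7158


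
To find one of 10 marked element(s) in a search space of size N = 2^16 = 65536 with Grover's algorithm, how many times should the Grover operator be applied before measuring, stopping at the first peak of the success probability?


After j Grover iterations the success probability is P(j) = sin^2((2j+1)*theta), where sin(theta) = sqrt(k/N).
N = 2^16 = 65536, k = 10
sin(theta) = sqrt(k/N) = 0.01235264711
theta = arcsin(sqrt(k/N)) = 0.01235296128 rad
P(j) reaches its first maximum when (2j+1)*theta is as close as possible to pi/2, i.e. j = round(pi/(4*theta) - 1/2).
pi/(4*theta) - 1/2 = 63.0797
(For comparison, the common estimate pi/4 * sqrt(N/k) = 63.5814; the exact maximiser is used here.)
Optimal iterations = 63

63


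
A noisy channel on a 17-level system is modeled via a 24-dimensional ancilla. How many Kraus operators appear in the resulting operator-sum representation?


Tracing out the environment in an orthonormal basis {|i>_E} gives Kraus operators K_i = <i|_E U |0>_E.
Number of Kraus operators = dim(H_env) = d_env
= 24

24


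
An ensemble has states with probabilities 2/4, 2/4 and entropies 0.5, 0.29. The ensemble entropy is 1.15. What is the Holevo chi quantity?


chi = S(rho) - sum_i p_i * S(rho_i)
Weighted entropy = 2/4 * 0.5 + 2/4 * 0.29
= 0.3950
chi = 1.15 - 0.3950
= 0.7550

0.7550


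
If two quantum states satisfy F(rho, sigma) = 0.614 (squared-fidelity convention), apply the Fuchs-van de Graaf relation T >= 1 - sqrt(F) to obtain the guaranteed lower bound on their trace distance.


Fuchs-van de Graaf (squared-fidelity convention): 1 - sqrt(F) <= T <= sqrt(1 - F).
Lower bound: T >= 1 - sqrt(F)
sqrt(F) = sqrt(0.614) = 0.7836
T >= 1 - 0.7836
T >= 0.2164

0.2164


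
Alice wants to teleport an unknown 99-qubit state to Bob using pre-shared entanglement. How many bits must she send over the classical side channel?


Quantum teleportation requires 2 classical bits per qubit teleported.
99 qubit(s) -> 2 * 99 = 198 classical bits

198


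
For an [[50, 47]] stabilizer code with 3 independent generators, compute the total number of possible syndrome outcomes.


Each stabilizer generator gives a binary (+1 or -1) measurement outcome.
With 3 independent generators:
Total syndromes = 2^3
= 8

8


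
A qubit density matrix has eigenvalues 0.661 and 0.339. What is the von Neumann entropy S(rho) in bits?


S = -p*log2(p) - (1-p)*log2(1-p)
p = 0.6610, 1-p = 0.3390
= -0.6610 * log2(0.6610) - 0.3390 * log2(0.3390)
= -(-0.3948) - (-0.5291)
= 0.9239

0.9239


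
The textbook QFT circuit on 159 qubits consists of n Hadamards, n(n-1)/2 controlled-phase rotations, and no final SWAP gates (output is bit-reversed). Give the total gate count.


Hadamard gates: 159
Controlled rotations: n*(n-1)/2 = 159*158/2 = 12561
SWAP gates: 0 (omitted)
Total = 159 + 12561
= 12720

12720


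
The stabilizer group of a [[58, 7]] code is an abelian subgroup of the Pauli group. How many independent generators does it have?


For an [[n,k]] stabilizer code:
Number of stabilizer generators = n - k
= 58 - 7
= 51

51


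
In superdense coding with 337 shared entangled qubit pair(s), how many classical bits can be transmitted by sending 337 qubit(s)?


Superdense coding allows 2 classical bits per shared entangled pair.
337 pair(s) -> 2 * 337 = 674 classical bits

674


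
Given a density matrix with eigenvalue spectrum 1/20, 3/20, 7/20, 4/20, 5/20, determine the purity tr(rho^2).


tr(rho^2) = sum of eigenvalues squared
= (1/20)^2 + (3/20)^2 + (7/20)^2 + (4/20)^2 + (5/20)^2
= (1 + 9 + 49 + 16 + 25) / 400
= 100/400
= 0.2500

0.2500


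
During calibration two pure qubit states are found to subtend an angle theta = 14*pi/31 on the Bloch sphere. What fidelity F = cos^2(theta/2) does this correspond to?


For states separated by angle theta on Bloch sphere:
F = cos^2(theta/2)
theta = 14*pi/31 = 1.4188
theta/2 = 0.7094
cos(theta/2) = 0.7588
F = 0.5757

0.5757


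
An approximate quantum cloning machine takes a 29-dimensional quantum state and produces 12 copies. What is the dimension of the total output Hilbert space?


Output space = H^(tensor 12) where dim(H) = 29
dim = 29^12
= 841 (after 2 factors)
= 24389 (after 3 factors)
= 707281 (after 4 factors)
= 20511149 (after 5 factors)
= 594823321 (after 6 factors)
= 17249876309 (after 7 factors)
= 500246412961 (after 8 factors)
= 14507145975869 (after 9 factors)
= 420707233300201 (after 10 factors)
= 12200509765705829 (after 11 factors)
= 353814783205469041 (after 12 factors)
= 353814783205469041

353814783205469041


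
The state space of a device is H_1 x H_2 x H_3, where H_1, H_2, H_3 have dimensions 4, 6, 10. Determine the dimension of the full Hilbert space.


dim(H_1 x H_2 x H_3) = 4 * 6 * 10
= 24 * 10
= 240

240


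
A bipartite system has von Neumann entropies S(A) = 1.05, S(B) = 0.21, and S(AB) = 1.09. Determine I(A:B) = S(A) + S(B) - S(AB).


I(A:B) = S(A) + S(B) - S(AB)
= 1.05 + 0.21 - 1.09
= 0.1700

0.1700


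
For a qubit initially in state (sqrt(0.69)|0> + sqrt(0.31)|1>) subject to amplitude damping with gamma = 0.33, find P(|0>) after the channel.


For amplitude damping with parameter gamma on state sqrt(a)|0> + sqrt(b)|1>:
alpha^2 = 0.69, beta^2 = 0.31
P(|0>) = alpha^2 + gamma * beta^2
= 0.69 + 0.33 * 0.31
= 0.69 + 0.1023
= 0.7923

0.7923


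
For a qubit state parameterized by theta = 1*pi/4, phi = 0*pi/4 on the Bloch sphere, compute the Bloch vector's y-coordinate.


theta = 0.7854, phi = 0.0000
r_y = sin(theta)*sin(phi) = 0.7071 * 0.0000
r_y = 0.0000

0.0000


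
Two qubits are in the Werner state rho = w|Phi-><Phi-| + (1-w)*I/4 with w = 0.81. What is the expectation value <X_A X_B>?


|Phi-> = (|00> - |11>)/sqrt(2)
For the pure Bell state, <X_A X_B> = -1 (Bell-state Pauli correlator).
The maximally-mixed part I/4 has tr(I/4 * P tensor P) = 0 for any traceless Pauli P.
So <X_A X_B>_rho = w * (-1) + (1 - w) * 0
= 0.81 * (-1)
= -0.8100

-0.8100


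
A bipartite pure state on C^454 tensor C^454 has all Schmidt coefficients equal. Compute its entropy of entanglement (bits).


For a maximally entangled state in d x d:
S = log2(d) = log2(454)
= 8.8265

8.8265


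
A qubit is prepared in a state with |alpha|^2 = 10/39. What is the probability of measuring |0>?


|alpha|^2 = 10/39 = 0.2564
|beta|^2 = 1 - 10/39 = 29/39 = 0.7436
P(|0>) = |alpha|^2 = 0.2564

0.2564


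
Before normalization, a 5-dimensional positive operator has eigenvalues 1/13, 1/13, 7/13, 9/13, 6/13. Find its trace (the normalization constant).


tr(M) = sum of eigenvalues
= 1/13 + 1/13 + 7/13 + 9/13 + 6/13
= 24/13
= 1.8462

1.8462


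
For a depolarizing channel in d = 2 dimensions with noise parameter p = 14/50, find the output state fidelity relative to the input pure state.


F = (1-p) + p/d
= (1 - 0.2800) + 0.2800/2
= 0.7200 + 0.1400
= 0.8600

0.8600


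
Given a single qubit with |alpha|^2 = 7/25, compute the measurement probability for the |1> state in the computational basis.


|alpha|^2 = 7/25 = 0.2800
|beta|^2 = 1 - 7/25 = 18/25 = 0.7200
P(|1>) = |beta|^2 = 0.7200

0.7200


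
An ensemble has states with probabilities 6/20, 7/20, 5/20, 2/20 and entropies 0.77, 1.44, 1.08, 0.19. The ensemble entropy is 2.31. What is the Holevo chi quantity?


chi = S(rho) - sum_i p_i * S(rho_i)
Weighted entropy = 6/20 * 0.77 + 7/20 * 1.44 + 5/20 * 1.08 + 2/20 * 0.19
= 1.0240
chi = 2.31 - 1.0240
= 1.2860

1.2860


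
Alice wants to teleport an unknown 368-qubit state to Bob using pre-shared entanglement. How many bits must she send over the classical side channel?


Quantum teleportation requires 2 classical bits per qubit teleported.
368 qubit(s) -> 2 * 368 = 736 classical bits

736


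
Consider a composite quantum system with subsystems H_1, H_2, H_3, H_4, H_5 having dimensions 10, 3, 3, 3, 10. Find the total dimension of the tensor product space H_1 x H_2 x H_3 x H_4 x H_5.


dim(H_1 x H_2 x H_3 x H_4 x H_5) = 10 * 3 * 3 * 3 * 10
= 30 * 3 * 3 * 10
= 90 * 3 * 10
= 270 * 10
= 2700

2700


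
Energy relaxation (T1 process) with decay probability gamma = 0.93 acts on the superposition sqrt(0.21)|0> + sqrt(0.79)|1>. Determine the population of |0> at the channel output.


For amplitude damping with parameter gamma on state sqrt(a)|0> + sqrt(b)|1>:
alpha^2 = 0.21, beta^2 = 0.79
P(|0>) = alpha^2 + gamma * beta^2
= 0.21 + 0.93 * 0.79
= 0.21 + 0.7347
= 0.9447

0.9447


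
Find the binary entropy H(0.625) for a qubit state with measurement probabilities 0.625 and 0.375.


S = -p*log2(p) - (1-p)*log2(1-p)
p = 0.6250, 1-p = 0.3750
= -0.6250 * log2(0.6250) - 0.3750 * log2(0.3750)
= -(-0.4238) - (-0.5306)
= 0.9544

0.9544


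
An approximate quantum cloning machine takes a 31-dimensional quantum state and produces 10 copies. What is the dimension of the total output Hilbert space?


Output space = H^(tensor 10) where dim(H) = 31
dim = 31^10
= 961 (after 2 factors)
= 29791 (after 3 factors)
= 923521 (after 4 factors)
= 28629151 (after 5 factors)
= 887503681 (after 6 factors)
= 27512614111 (after 7 factors)
= 852891037441 (after 8 factors)
= 26439622160671 (after 9 factors)
= 819628286980801 (after 10 factors)
= 819628286980801

819628286980801


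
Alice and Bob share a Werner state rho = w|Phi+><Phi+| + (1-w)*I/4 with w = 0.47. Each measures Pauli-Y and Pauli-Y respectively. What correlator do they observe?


|Phi+> = (|00> + |11>)/sqrt(2)
For the pure Bell state, <Y_A Y_B> = -1 (Bell-state Pauli correlator).
The maximally-mixed part I/4 has tr(I/4 * P tensor P) = 0 for any traceless Pauli P.
So <Y_A Y_B>_rho = w * (-1) + (1 - w) * 0
= 0.47 * (-1)
= -0.4700

-0.4700


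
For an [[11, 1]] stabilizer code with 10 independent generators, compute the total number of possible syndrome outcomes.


Each stabilizer generator gives a binary (+1 or -1) measurement outcome.
With 10 independent generators:
Total syndromes = 2^10
= 1024

1024


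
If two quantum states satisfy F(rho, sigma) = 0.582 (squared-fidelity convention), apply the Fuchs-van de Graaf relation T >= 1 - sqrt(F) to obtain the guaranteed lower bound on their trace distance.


Fuchs-van de Graaf (squared-fidelity convention): 1 - sqrt(F) <= T <= sqrt(1 - F).
Lower bound: T >= 1 - sqrt(F)
sqrt(F) = sqrt(0.582) = 0.7629
T >= 1 - 0.7629
T >= 0.2371

0.2371


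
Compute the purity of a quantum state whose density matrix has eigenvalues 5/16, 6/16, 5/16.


tr(rho^2) = sum of eigenvalues squared
= (5/16)^2 + (6/16)^2 + (5/16)^2
= (25 + 36 + 25) / 256
= 86/256
= 0.3359

0.3359


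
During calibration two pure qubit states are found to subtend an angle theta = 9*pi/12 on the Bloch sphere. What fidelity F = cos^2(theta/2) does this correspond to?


For states separated by angle theta on Bloch sphere:
F = cos^2(theta/2)
theta = 9*pi/12 = 2.3562
theta/2 = 1.1781
cos(theta/2) = 0.3827
F = 0.1464

0.1464


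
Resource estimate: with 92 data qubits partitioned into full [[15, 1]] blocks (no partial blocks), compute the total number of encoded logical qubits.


Each code block uses 15 physical qubits for 1 logical qubit(s).
Number of complete blocks = floor(92 / 15) = 6
Logical qubits = 6 * 1
= 6

6


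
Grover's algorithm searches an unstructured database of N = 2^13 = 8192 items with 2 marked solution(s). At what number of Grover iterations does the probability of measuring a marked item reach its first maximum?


After j Grover iterations the success probability is P(j) = sin^2((2j+1)*theta), where sin(theta) = sqrt(k/N).
N = 2^13 = 8192, k = 2
sin(theta) = sqrt(k/N) = 0.015625
theta = arcsin(sqrt(k/N)) = 0.01562563585 rad
P(j) reaches its first maximum when (2j+1)*theta is as close as possible to pi/2, i.e. j = round(pi/(4*theta) - 1/2).
pi/(4*theta) - 1/2 = 49.7634
(For comparison, the common estimate pi/4 * sqrt(N/k) = 50.2655; the exact maximiser is used here.)
Optimal iterations = 50

50


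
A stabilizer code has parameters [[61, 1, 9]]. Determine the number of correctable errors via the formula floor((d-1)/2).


Code parameters: [[61, 1, 9]], distance d = 9.
Number of correctable errors = floor((d-1)/2)
= floor((9 - 1)/2)
= floor(8/2)
= 4

4


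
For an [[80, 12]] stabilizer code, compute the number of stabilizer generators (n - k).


For an [[n,k]] stabilizer code:
Number of stabilizer generators = n - k
= 80 - 12
= 68

68


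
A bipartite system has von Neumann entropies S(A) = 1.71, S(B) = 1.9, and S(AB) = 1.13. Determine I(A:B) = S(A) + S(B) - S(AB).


I(A:B) = S(A) + S(B) - S(AB)
= 1.71 + 1.9 - 1.13
= 2.4800

2.4800


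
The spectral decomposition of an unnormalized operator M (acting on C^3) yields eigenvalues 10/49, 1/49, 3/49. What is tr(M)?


tr(M) = sum of eigenvalues
= 10/49 + 1/49 + 3/49
= 14/49
= 0.2857

0.2857


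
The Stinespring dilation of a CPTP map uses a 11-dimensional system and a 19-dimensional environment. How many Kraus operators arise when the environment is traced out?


Tracing out the environment in an orthonormal basis {|i>_E} gives Kraus operators K_i = <i|_E U |0>_E.
Number of Kraus operators = dim(H_env) = d_env
= 19

19


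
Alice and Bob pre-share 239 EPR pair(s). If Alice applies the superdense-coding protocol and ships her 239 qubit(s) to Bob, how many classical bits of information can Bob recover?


Superdense coding allows 2 classical bits per shared entangled pair.
239 pair(s) -> 2 * 239 = 478 classical bits

478


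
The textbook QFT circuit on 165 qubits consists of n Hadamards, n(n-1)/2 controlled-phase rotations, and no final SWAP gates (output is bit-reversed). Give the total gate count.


Hadamard gates: 165
Controlled rotations: n*(n-1)/2 = 165*164/2 = 13530
SWAP gates: 0 (omitted)
Total = 165 + 13530
= 13695

13695


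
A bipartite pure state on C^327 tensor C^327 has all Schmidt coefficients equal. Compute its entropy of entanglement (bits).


For a maximally entangled state in d x d:
S = log2(d) = log2(327)
= 8.3531

8.3531


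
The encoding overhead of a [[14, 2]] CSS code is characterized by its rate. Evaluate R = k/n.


Code rate R = k/n
= 2/14
= 0.1429

0.1429


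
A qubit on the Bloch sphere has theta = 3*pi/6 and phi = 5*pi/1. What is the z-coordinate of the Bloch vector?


theta = 1.5708, phi = 15.7080
r_z = cos(theta) = 0.0000

0.0000


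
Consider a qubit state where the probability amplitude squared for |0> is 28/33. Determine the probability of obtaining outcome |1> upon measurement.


|alpha|^2 = 28/33 = 0.8485
|beta|^2 = 1 - 28/33 = 5/33 = 0.1515
P(|1>) = |beta|^2 = 0.1515

0.1515


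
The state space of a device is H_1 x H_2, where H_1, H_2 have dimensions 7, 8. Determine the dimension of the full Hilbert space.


dim(H_1 x H_2) = 7 * 8
= 56

56


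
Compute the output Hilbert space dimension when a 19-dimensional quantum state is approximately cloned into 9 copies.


Output space = H^(tensor 9) where dim(H) = 19
dim = 19^9
= 361 (after 2 factors)
= 6859 (after 3 factors)
= 130321 (after 4 factors)
= 2476099 (after 5 factors)
= 47045881 (after 6 factors)
= 893871739 (after 7 factors)
= 16983563041 (after 8 factors)
= 322687697779 (after 9 factors)
= 322687697779

322687697779


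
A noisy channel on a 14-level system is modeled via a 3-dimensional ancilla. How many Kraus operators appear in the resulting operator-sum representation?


Tracing out the environment in an orthonormal basis {|i>_E} gives Kraus operators K_i = <i|_E U |0>_E.
Number of Kraus operators = dim(H_env) = d_env
= 3

3


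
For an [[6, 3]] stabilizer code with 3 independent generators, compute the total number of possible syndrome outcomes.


Each stabilizer generator gives a binary (+1 or -1) measurement outcome.
With 3 independent generators:
Total syndromes = 2^3
= 8

8


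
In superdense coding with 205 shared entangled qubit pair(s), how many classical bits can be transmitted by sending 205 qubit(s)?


Superdense coding allows 2 classical bits per shared entangled pair.
205 pair(s) -> 2 * 205 = 410 classical bits

410


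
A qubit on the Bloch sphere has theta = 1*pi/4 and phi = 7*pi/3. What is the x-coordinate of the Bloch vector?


theta = 0.7854, phi = 7.3304
r_x = sin(theta)*cos(phi) = 0.7071 * 0.5000
r_x = 0.3536

0.3536


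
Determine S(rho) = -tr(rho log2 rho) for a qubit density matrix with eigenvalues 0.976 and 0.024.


S = -p*log2(p) - (1-p)*log2(1-p)
p = 0.9760, 1-p = 0.0240
= -0.9760 * log2(0.9760) - 0.0240 * log2(0.0240)
= -(-0.0342) - (-0.1291)
= 0.1633

0.1633


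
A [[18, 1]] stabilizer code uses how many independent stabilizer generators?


For an [[n,k]] stabilizer code:
Number of stabilizer generators = n - k
= 18 - 1
= 17

17


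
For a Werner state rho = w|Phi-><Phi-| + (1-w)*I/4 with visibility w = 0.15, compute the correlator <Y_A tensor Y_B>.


|Phi-> = (|00> - |11>)/sqrt(2)
For the pure Bell state, <Y_A Y_B> = +1 (Bell-state Pauli correlator).
The maximally-mixed part I/4 has tr(I/4 * P tensor P) = 0 for any traceless Pauli P.
So <Y_A Y_B>_rho = w * (+1) + (1 - w) * 0
= 0.15 * (+1)
= 0.1500

0.1500


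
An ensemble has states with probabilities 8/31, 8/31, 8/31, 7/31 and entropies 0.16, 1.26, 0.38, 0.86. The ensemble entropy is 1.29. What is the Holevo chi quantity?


chi = S(rho) - sum_i p_i * S(rho_i)
Weighted entropy = 8/31 * 0.16 + 8/31 * 1.26 + 8/31 * 0.38 + 7/31 * 0.86
= 0.6587
chi = 1.29 - 0.6587
= 0.6313

0.6313


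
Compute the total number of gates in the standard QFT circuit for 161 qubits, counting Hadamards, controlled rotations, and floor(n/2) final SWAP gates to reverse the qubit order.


Hadamard gates: 161
Controlled rotations: n*(n-1)/2 = 161*160/2 = 12880
SWAP gates: floor(n/2) = floor(161/2) = 80
Total = 161 + 12880 + 80
= 13121

13121


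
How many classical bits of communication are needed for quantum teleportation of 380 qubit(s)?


Quantum teleportation requires 2 classical bits per qubit teleported.
380 qubit(s) -> 2 * 380 = 760 classical bits

760


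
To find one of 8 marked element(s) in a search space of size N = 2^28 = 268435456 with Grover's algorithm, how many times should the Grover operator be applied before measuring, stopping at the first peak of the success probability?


After j Grover iterations the success probability is P(j) = sin^2((2j+1)*theta), where sin(theta) = sqrt(k/N).
N = 2^28 = 268435456, k = 8
sin(theta) = sqrt(k/N) = 0.0001726334915
theta = arcsin(sqrt(k/N)) = 0.0001726334924 rad
P(j) reaches its first maximum when (2j+1)*theta is as close as possible to pi/2, i.e. j = round(pi/(4*theta) - 1/2).
pi/(4*theta) - 1/2 = 4549.0121
(For comparison, the common estimate pi/4 * sqrt(N/k) = 4549.5121; the exact maximiser is used here.)
Optimal iterations = 4549

4549


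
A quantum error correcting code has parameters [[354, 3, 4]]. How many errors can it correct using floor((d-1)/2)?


Code parameters: [[354, 3, 4]], distance d = 4.
Number of correctable errors = floor((d-1)/2)
= floor((4 - 1)/2)
= floor(3/2)
= 1

1


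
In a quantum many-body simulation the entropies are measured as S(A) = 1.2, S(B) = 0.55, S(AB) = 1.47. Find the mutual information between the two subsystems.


I(A:B) = S(A) + S(B) - S(AB)
= 1.2 + 0.55 - 1.47
= 0.2800

0.2800


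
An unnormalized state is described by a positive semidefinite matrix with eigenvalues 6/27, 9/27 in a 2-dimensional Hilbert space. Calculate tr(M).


tr(M) = sum of eigenvalues
= 6/27 + 9/27
= 15/27
= 0.5556

0.5556


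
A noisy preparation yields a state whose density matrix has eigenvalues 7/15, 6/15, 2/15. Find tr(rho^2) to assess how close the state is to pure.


tr(rho^2) = sum of eigenvalues squared
= (7/15)^2 + (6/15)^2 + (2/15)^2
= (49 + 36 + 4) / 225
= 89/225
= 0.3956

0.3956


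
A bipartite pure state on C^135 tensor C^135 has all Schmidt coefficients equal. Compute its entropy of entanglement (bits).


For a maximally entangled state in d x d:
S = log2(d) = log2(135)
= 7.0768

7.0768


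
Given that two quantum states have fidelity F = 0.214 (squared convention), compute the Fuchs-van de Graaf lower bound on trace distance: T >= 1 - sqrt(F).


Fuchs-van de Graaf (squared-fidelity convention): 1 - sqrt(F) <= T <= sqrt(1 - F).
Lower bound: T >= 1 - sqrt(F)
sqrt(F) = sqrt(0.214) = 0.4626
T >= 1 - 0.4626
T >= 0.5374

0.5374


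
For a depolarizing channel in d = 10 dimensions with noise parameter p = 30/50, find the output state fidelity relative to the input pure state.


F = (1-p) + p/d
= (1 - 0.6000) + 0.6000/10
= 0.4000 + 0.0600
= 0.4600

0.4600


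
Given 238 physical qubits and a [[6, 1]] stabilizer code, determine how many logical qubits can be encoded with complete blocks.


Each code block uses 6 physical qubits for 1 logical qubit(s).
Number of complete blocks = floor(238 / 6) = 39
Logical qubits = 39 * 1
= 39

39


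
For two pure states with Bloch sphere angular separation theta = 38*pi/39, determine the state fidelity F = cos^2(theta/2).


For states separated by angle theta on Bloch sphere:
F = cos^2(theta/2)
theta = 38*pi/39 = 3.0610
theta/2 = 1.5305
cos(theta/2) = 0.0403
F = 0.0016

0.0016


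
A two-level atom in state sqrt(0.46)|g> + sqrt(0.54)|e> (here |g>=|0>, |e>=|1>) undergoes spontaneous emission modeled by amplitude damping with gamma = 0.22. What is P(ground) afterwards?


For amplitude damping with parameter gamma on state sqrt(a)|0> + sqrt(b)|1>:
alpha^2 = 0.46, beta^2 = 0.54
P(|0>) = alpha^2 + gamma * beta^2
= 0.46 + 0.22 * 0.54
= 0.46 + 0.1188
= 0.5788

0.5788


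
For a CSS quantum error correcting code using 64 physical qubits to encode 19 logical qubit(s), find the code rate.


Code rate R = k/n
= 19/64
= 0.2969

0.2969


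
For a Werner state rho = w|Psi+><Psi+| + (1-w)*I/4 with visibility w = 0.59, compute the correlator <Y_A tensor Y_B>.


|Psi+> = (|01> + |10>)/sqrt(2)
For the pure Bell state, <Y_A Y_B> = +1 (Bell-state Pauli correlator).
The maximally-mixed part I/4 has tr(I/4 * P tensor P) = 0 for any traceless Pauli P.
So <Y_A Y_B>_rho = w * (+1) + (1 - w) * 0
= 0.59 * (+1)
= 0.5900

0.5900


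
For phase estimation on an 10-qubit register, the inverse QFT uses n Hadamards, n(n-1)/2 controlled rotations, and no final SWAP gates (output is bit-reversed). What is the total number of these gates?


Hadamard gates: 10
Controlled rotations: n*(n-1)/2 = 10*9/2 = 45
SWAP gates: 0 (omitted)
Total = 10 + 45
= 55

55


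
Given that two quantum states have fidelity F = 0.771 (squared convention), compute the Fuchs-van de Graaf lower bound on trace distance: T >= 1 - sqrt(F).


Fuchs-van de Graaf (squared-fidelity convention): 1 - sqrt(F) <= T <= sqrt(1 - F).
Lower bound: T >= 1 - sqrt(F)
sqrt(F) = sqrt(0.771) = 0.8781
T >= 1 - 0.8781
T >= 0.1219

0.1219


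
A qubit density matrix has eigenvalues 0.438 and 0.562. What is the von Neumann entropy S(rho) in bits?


S = -p*log2(p) - (1-p)*log2(1-p)
p = 0.4380, 1-p = 0.5620
= -0.4380 * log2(0.4380) - 0.5620 * log2(0.5620)
= -(-0.5217) - (-0.4672)
= 0.9889

0.9889


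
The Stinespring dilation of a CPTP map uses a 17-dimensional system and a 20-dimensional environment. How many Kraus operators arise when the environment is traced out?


Tracing out the environment in an orthonormal basis {|i>_E} gives Kraus operators K_i = <i|_E U |0>_E.
Number of Kraus operators = dim(H_env) = d_env
= 20

20


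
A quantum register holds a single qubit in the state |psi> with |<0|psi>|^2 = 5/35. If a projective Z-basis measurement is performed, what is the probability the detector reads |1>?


|alpha|^2 = 5/35 = 0.1429
|beta|^2 = 1 - 5/35 = 30/35 = 0.8571
P(|1>) = |beta|^2 = 0.8571

0.8571


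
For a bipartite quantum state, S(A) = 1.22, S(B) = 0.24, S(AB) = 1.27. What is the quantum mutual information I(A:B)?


I(A:B) = S(A) + S(B) - S(AB)
= 1.22 + 0.24 - 1.27
= 0.1900

0.1900


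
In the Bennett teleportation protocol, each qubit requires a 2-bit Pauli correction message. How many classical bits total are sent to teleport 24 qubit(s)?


Quantum teleportation requires 2 classical bits per qubit teleported.
24 qubit(s) -> 2 * 24 = 48 classical bits

48


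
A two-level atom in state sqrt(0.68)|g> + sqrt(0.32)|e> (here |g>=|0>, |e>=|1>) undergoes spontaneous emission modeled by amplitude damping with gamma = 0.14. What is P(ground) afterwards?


For amplitude damping with parameter gamma on state sqrt(a)|0> + sqrt(b)|1>:
alpha^2 = 0.68, beta^2 = 0.32
P(|0>) = alpha^2 + gamma * beta^2
= 0.68 + 0.14 * 0.32
= 0.68 + 0.0448
= 0.7248

0.7248


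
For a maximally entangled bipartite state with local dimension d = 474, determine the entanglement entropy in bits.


For a maximally entangled state in d x d:
S = log2(d) = log2(474)
= 8.8887

8.8887
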